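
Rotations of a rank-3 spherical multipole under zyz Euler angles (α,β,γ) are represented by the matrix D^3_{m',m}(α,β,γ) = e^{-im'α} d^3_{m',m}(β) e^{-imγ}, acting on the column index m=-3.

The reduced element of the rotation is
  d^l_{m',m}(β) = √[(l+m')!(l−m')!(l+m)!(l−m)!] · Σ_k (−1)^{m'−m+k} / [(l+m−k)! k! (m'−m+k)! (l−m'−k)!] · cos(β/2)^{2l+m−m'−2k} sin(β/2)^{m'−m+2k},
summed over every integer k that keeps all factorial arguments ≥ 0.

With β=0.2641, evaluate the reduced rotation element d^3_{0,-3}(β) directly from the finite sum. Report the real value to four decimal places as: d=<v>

d^3_{0,-3}(β=0.2641) via the finite sum:
With c≡cos(β/2)=0.991294 and s≡sin(β/2)=0.131667, N=[6·6·1·720]^{1/2}=160.996894
The bounds max(0,m−m')=0 and min(l+m,l−m')=0 give 1 term
  k=0: (−1)^3·160.9969/(36)·0.9913^3·0.1317^3 = -0.009944
d^3_{0,-3}(0.2641) = -0.009944

d=-0.0099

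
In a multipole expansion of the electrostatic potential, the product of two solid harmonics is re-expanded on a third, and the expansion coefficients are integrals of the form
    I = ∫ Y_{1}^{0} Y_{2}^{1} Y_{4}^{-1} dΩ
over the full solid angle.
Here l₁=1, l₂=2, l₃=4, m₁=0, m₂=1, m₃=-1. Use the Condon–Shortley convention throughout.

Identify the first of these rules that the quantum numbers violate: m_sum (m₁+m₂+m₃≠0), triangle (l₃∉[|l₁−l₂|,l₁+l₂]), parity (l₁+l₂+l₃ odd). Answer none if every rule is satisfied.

triangle

m₁+m₂+m₃ = 0 + 1 − 1 = 0  ✓
triangle: need |l₁−l₂| ≤ l₃ ≤ l₁+l₂ = [1,3]; l₃=4 is outside  ✗
parity: l₁+l₂+l₃ = 7 is odd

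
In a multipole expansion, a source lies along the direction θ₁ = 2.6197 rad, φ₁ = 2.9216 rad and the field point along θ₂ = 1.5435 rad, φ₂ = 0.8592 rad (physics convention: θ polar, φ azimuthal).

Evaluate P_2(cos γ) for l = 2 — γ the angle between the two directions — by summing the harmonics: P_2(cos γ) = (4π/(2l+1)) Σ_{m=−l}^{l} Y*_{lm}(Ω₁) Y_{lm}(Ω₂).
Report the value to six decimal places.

Summing Y*_{l m}(θ₁,φ₁)·Y_{l m}(θ₂,φ₂) over m ∈ [−2, 2]; prefactor 4π/(2·2+1) = 2.513274:
  [-2]  conj(Y_{2,-2})(Ω₁) = (0.086855, -0.040888) ; Y_{2,-2}(Ω₂) = (-0.056766, -0.381789) ; Δ = (-0.020541, -0.030839)
  [-1]  conj(Y_{2,-1})(Ω₁) = (0.325816, -0.072856) ; Y_{2,-1}(Ω₂) = (0.013764, -0.015962) ; Δ = (0.003322, -0.006204)
  [+0]  conj(Y_{2,0})(Ω₁) = (0.395636, -0.000000) ; Y_{2,0}(Ω₂) = (-0.314687, 0.000000) ; Δ = (-0.124501, 0.000000)
  [+1]  conj(Y_{2,1})(Ω₁) = (-0.325816, -0.072856) ; Y_{2,1}(Ω₂) = (-0.013764, -0.015962) ; Δ = (0.003322, 0.006204)
  [+2]  conj(Y_{2,2})(Ω₁) = (0.086855, 0.040888) ; Y_{2,2}(Ω₂) = (-0.056766, 0.381789) ; Δ = (-0.020541, 0.030839)
Total Σ_m = (-0.158940, 0.000000). Multiply by 2.513274: (-0.399461, 0.000000). P_2(cos γ) = -0.399461

-0.399461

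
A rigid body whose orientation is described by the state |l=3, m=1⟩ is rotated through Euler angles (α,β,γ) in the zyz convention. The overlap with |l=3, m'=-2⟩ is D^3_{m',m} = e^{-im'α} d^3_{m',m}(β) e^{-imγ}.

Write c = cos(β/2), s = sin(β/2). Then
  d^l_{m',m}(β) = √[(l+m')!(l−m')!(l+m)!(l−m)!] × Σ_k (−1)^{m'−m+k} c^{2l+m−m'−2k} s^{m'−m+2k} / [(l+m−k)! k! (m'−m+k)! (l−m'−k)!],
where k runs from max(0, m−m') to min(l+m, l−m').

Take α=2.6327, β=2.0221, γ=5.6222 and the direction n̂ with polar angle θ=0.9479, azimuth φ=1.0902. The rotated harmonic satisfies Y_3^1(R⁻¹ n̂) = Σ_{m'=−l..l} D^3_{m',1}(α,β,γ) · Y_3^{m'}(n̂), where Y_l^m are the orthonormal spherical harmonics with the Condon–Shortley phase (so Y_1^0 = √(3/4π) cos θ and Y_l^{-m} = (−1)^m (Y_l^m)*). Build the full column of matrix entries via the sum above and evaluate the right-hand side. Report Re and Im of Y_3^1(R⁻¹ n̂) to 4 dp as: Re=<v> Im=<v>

Need the full column D^3_{m',1} for m'=−3..3 at α=2.6327, β=2.0221, γ=5.6222.
cos(β/2)=0.530971, sin(β/2)=0.847390
d^3_{-3,1}: single k=4 term ⇒ +0.563016;  D = -0.364898+0.428762i
d^3_{-2,1}: k∈[3..4] ⇒ +0.576093 -0.733647 = -0.157554;  D = -0.147631+0.055030i
d^3_{-1,1}: k∈[2..4] ⇒ +0.342454 -1.162961 +0.370254 = -0.450253;  D = +0.445056+0.068216i
d^3_{0,1}: k∈[1..3] ⇒ +0.123888 -0.946618 +0.803670 = -0.019060;  D = -0.015045-0.011701i
d^3_{1,1}: k∈[0..2] ⇒ +0.022409 -0.456605 +0.872220 = +0.438025;  D = -0.170945-0.403291i
d^3_{2,1}: k∈[0..1] ⇒ -0.113094 +0.576093 = +0.463000;  D = -0.049895+0.460303i
d^3_{3,1}: single k=0 term ⇒ +0.221053;  D = +0.127875-0.180312i
Y_3^{m'}(θ=0.9479,φ=1.0902) and Σ D·Y over m':
  (-0.3649+0.4288i)·(-0.2217+0.0288i)  (-0.1476+0.0550i)·(-0.2252-0.3225i)  (+0.4451+0.0682i)·(+0.0852-0.1633i)  (-0.0150-0.0117i)·(-0.2826+0.0000i)  (-0.1709-0.4033i)·(-0.0852-0.1633i)  (-0.0499+0.4603i)·(-0.2252+0.3225i)  (+0.1279-0.1803i)·(+0.2217+0.0288i)
Y_3^1(R⁻¹ n̂) = +0.017869-0.227673i

Re=0.0179 Im=-0.2277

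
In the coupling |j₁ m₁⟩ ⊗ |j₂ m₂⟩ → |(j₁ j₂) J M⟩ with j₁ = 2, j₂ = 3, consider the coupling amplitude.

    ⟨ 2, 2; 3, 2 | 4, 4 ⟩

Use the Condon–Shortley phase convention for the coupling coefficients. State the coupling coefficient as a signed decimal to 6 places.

+√(2/5) = +0.632456

j₁+j₂−J=1  J+j₁−j₂=3  J−j₁+j₂=5  j₁+j₂+J+1=10
(j₁±m₁, j₂±m₂, J±M) = (4,0,5,1,8,0)
P² = 207360
sum k=0..0:
  [0] +1/720 = 1/720
S = 1/720
C² = P²·S² = 2/5 ; C = +0.632456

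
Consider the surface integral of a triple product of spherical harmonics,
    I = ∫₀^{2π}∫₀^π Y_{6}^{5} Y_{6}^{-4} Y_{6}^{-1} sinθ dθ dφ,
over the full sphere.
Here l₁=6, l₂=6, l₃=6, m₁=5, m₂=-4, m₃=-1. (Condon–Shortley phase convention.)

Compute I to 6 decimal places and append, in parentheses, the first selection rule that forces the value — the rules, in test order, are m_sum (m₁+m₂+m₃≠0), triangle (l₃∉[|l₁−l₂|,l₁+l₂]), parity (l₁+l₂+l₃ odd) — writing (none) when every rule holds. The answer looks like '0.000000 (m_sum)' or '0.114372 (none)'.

Rules hold: Σm=0, L=18 even, 0≤6≤12.
N = 13·13·13 = 2197
Δ = 6!·6!·6!/19! = 1/325909584
Racah Σ t=0..6: t=0:+1/373248000 t=1:−1/1728000 t=2:+1/110592 t=3:−1/46656 t=4:+1/110592 t=5:−1/1728000 t=6:+1/373248000 = -7/1555200
⇒ 3j(6 6 6; 0 0 0)² = 400/46189, sgn -1
Racah Σ t=0..1: t=0:+1/4147200 t=1:−1/10368000 = 1/6912000
⇒ 3j(6 6 6; 5 -4 -1)² = 189/16796, sgn -1
4πI² = N·(3j₀)²·(3jₘ)² = 245700/1147619
I = +1·√(0.214095/4π) = 0.13052653
No selection rule forces the value: the integral is nonzero (none).

0.130527 (none)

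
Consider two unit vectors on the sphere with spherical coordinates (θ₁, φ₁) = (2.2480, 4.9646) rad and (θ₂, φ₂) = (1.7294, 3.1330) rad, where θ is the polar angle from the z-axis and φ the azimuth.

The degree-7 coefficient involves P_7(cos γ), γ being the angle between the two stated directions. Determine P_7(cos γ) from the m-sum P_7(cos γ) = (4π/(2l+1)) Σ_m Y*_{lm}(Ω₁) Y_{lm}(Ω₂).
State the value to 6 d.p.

0.198626

Term-by-term m-sum for l=7 (normalisation 4π/15 = 0.837758):
  m=-7: (-0.08566 - 0.01689j) × (-0.45690 - 0.02752j) = 0.03867 + 0.01007j  (running Σ = 0.03867 + 0.01007j)
  m=-6: (0.01510 + 0.26222j) × (-0.27357 - 0.01412j) = -0.00043 - 0.07195j  (running Σ = 0.03824 - 0.06188j)
  m=-5: (0.41234 - 0.13197j) × (0.23255 + 0.01000j) = 0.09721 - 0.02657j  (running Σ = 0.13545 - 0.08844j)
  m=-4: (-0.19021 - 0.30207j) × (0.29468 + 0.01013j) = -0.05299 - 0.09094j  (running Σ = 0.08246 - 0.17938j)
  m=-3: (0.03121 - 0.03306j) × (-0.15362 - 0.00396j) = -0.00492 + 0.00495j  (running Σ = 0.07754 - 0.17443j)
  m=-2: (-0.32031 - 0.17683j) × (-0.29741 - 0.00511j) = 0.09436 + 0.05423j  (running Σ = 0.17190 - 0.12020j)
  m=-1: (-0.02904 + 0.11271j) × (0.12196 + 0.00105j) = -0.00366 + 0.01372j  (running Σ = 0.16824 - 0.10649j)
  m=0: (-0.33427 + 0.00000j) × (0.29730 + 0.00000j) = -0.09938 + 0.00000j  (running Σ = 0.06886 - 0.10649j)
  m=1: (0.02904 + 0.11271j) × (-0.12196 + 0.00105j) = -0.00366 - 0.01372j  (running Σ = 0.06520 - 0.12020j)
  m=2: (-0.32031 + 0.17683j) × (-0.29741 + 0.00511j) = 0.09436 - 0.05423j  (running Σ = 0.15955 - 0.17443j)
  m=3: (-0.03121 - 0.03306j) × (0.15362 - 0.00396j) = -0.00492 - 0.00495j  (running Σ = 0.15463 - 0.17938j)
  m=4: (-0.19021 + 0.30207j) × (0.29468 - 0.01013j) = -0.05299 + 0.09094j  (running Σ = 0.10164 - 0.08844j)
  m=5: (-0.41234 - 0.13197j) × (-0.23255 + 0.01000j) = 0.09721 + 0.02657j  (running Σ = 0.19885 - 0.06188j)
  m=6: (0.01510 - 0.26222j) × (-0.27357 + 0.01412j) = -0.00043 + 0.07195j  (running Σ = 0.19842 + 0.01007j)
  m=7: (0.08566 - 0.01689j) × (0.45690 - 0.02752j) = 0.03867 - 0.01007j  (running Σ = 0.23709 + 0.00000j)
Σ over m = 0.23709 + 0.00000j; ×(4π/15) → 0.19863 + 0.00000j. Real part: 0.198626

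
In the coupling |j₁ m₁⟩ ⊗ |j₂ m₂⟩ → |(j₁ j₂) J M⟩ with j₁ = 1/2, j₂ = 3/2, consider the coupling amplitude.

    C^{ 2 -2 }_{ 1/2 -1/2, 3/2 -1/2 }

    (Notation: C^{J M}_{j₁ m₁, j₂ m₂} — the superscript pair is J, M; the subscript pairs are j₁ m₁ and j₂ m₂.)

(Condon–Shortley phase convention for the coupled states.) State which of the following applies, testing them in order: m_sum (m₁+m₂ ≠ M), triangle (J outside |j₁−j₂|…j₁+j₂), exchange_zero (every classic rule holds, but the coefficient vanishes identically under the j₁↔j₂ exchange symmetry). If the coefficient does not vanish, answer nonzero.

m_sum

m-sum: m₁+m₂ = -1/2+(-1/2) = -1, M = -2  ✗ ⇒ coefficient is 0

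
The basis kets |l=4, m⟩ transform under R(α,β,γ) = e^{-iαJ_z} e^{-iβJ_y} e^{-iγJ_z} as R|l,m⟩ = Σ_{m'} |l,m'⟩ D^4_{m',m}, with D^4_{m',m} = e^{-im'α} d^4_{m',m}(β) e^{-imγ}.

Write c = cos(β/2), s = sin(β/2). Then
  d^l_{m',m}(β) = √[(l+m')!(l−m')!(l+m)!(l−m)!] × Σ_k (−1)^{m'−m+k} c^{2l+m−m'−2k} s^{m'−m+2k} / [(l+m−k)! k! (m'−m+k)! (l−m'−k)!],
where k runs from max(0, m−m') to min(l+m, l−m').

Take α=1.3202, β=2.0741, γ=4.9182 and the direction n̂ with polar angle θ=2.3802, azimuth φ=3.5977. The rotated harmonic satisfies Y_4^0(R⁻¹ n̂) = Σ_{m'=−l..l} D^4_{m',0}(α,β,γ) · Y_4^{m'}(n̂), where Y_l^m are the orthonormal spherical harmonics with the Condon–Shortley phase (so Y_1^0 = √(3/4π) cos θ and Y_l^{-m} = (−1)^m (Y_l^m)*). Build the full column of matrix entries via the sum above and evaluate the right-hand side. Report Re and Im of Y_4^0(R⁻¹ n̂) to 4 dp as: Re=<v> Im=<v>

Re=0.3114 Im=0.0000

Need the full column D^4_{m',0} for m'=−4..4 at α=1.3202, β=2.0741, γ=4.9182.
cos(β/2)=0.508762, sin(β/2)=0.860907
d^4_{-4,0}: single k=4 term ⇒ +0.307917;  D = +0.165750-0.259499i
d^4_{-3,0}: k∈[3..4] ⇒ +0.257340 -0.736868 = -0.479529;  D = +0.327492+0.350280i
d^4_{-2,0}: k∈[2..4] ⇒ +0.121933 -0.931053 +0.999744 = +0.190624;  D = -0.167179+0.091590i
d^4_{-1,0}: k∈[1..4] ⇒ +0.033968 -0.583592 +1.671060 -0.797488 = +0.323949;  D = +0.080334+0.313831i
d^4_{0,0}: k∈[0..4] ⇒ +0.004489 -0.205646 +1.324911 -1.686116 +0.301752 = -0.260610;  D = -0.260610+0.000000i
d^4_{1,0}: k∈[0..3] ⇒ -0.033968 +0.583592 -1.671060 +0.797488 = -0.323949;  D = -0.080334+0.313831i
d^4_{2,0}: k∈[0..2] ⇒ +0.121933 -0.931053 +0.999744 = +0.190624;  D = -0.167179-0.091590i
d^4_{3,0}: k∈[0..1] ⇒ -0.257340 +0.736868 = +0.479529;  D = -0.327492+0.350280i
d^4_{4,0}: single k=0 term ⇒ +0.307917;  D = +0.165750+0.259499i
Y_4^{m'}(θ=2.3802,φ=3.5977) and Σ D·Y over m':
  (+0.1657-0.2595i)·(-0.0252-0.0971i)  (+0.3275+0.3503i)·(+0.0598-0.2915i)  (-0.1672+0.0916i)·(+0.2600-0.3360i)  (+0.0803+0.3138i)·(+0.1417-0.0695i)  (-0.2606+0.0000i)·(-0.3290+0.0000i)  (-0.0803+0.3138i)·(-0.1417-0.0695i)  (-0.1672-0.0916i)·(+0.2600+0.3360i)  (-0.3275+0.3503i)·(-0.0598-0.2915i)  (+0.1657+0.2595i)·(-0.0252+0.0971i)
Y_4^0(R⁻¹ n̂) = +0.311420+0.000000i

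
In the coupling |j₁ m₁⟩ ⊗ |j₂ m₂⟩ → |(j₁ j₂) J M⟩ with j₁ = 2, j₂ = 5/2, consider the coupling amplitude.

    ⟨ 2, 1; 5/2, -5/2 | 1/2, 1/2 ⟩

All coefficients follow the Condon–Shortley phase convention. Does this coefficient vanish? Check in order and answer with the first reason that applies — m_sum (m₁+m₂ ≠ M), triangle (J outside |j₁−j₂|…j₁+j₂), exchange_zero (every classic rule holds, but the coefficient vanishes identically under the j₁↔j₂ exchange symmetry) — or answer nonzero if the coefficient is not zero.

m-sum: m₁+m₂ = 1+(-5/2) = -3/2, M = 1/2  ✗ ⇒ coefficient is 0

m_sum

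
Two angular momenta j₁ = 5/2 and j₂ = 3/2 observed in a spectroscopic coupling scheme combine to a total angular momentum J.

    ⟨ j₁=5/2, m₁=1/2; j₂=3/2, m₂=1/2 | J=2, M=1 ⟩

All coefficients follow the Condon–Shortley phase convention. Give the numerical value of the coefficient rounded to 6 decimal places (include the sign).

−√(25/84) = -0.545545

j₁+j₂−J=2  J+j₁−j₂=3  J−j₁+j₂=1  j₁+j₂+J+1=7
(j₁±m₁, j₂±m₂, J±M) = (3,2,2,1,3,1)
P² = 12/7
sum k=1..2:
  [1] −1/2 = -1/2
  [2] +1/12 = 1/12
S = -5/12
C² = P²·S² = 25/84 ; C = -0.545545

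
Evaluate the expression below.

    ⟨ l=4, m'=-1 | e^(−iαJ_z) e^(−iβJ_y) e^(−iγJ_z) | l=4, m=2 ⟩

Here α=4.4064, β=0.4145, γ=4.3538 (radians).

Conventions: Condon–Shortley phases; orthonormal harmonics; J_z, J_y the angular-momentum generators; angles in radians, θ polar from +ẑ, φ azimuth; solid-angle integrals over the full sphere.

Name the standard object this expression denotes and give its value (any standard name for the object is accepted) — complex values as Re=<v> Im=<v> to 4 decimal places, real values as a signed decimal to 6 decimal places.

Wigner D-matrix element, Re=-0.0413 Im=0.0947

This is a Wigner D-matrix element — the rotation-matrix element ⟨l m'| R(α,β,γ) |l m⟩ in the angular-momentum basis.
First d^4_{-1,2}(β=0.4145), then the phase factors e^{-i(-1)α} and e^{-i(2)γ}:
With c≡cos(β/2)=0.978600 and s≡sin(β/2)=0.205770, N=[6·120·720·2]^{1/2}=1018.233765
k: max(0,(2)−(-1))=3 … min(4+(2),4−(-1))=5
  k=3: (−1)^0·1018.2338/(72)·0.9786^5·0.2058^3 = +0.110582
  k=4: (−1)^1·1018.2338/(48)·0.9786^3·0.2058^5 = -0.007334
  k=5: (−1)^2·1018.2338/(240)·0.9786^1·0.2058^7 = +0.000065
d^4_{-1,2}(0.4145) = +0.110582 -0.007334 +0.000065 = +0.103313
D = (-0.301236-0.953550i)·(+0.103313)·(-0.753664-0.657260i) = -0.041294+0.094702i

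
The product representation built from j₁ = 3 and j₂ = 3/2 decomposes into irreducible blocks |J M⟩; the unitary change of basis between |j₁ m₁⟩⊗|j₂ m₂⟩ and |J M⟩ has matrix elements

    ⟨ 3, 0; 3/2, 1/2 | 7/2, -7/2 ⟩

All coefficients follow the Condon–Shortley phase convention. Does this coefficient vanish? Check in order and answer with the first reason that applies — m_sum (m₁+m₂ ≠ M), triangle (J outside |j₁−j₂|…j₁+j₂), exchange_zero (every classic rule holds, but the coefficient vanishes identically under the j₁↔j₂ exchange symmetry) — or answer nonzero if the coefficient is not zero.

m-sum: m₁+m₂ = 0+1/2 = 1/2, M = -7/2  ✗ ⇒ coefficient is 0

m_sum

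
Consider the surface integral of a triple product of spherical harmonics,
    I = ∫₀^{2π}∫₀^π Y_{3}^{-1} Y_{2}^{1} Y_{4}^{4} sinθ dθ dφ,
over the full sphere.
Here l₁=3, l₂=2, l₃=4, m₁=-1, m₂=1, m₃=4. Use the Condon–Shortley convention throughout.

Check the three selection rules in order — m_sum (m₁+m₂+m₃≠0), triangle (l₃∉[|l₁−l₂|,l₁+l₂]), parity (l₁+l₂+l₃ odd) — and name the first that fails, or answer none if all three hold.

m₁+m₂+m₃ = -1 + 1 + 4 = 4  ✗
triangle: |3−2|=1 ≤ l₃=4 ≤ 3+2=5
parity: l₁+l₂+l₃ = 9 is odd

m_sum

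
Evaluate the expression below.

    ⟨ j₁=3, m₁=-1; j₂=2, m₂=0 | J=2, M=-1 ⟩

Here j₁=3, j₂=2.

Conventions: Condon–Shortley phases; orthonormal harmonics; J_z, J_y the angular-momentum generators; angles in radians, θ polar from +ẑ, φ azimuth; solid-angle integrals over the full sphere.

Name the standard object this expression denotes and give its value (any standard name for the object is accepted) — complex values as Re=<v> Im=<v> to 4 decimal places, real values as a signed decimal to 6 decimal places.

This is a Clebsch–Gordan (vector-coupling) coefficient.
√[5·3!3!1!/8! · 2!4!2!2!1!3!] = √(36/7)
  +(−1)^1/∏(1,2,3,1,0,0)! = -1/12  (running -1/12)
  +(−1)^2/∏(2,1,2,0,1,1)! = 1/4  (running 1/6)
⟨..|..⟩ = √(36/7)·(1/6) = +0.377964

Clebsch–Gordan coefficient, +√(1/7) ≈ +0.377964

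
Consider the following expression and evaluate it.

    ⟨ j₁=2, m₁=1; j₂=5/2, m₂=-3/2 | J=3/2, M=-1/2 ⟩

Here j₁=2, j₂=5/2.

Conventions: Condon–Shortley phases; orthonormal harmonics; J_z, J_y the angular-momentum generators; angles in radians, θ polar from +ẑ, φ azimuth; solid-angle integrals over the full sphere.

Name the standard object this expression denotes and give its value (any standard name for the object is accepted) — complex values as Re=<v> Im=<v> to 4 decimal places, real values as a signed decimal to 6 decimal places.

Clebsch–Gordan coefficient, −√(2/105) ≈ -0.138013

This is a Clebsch–Gordan (vector-coupling) coefficient.
j₁+j₂−J=3  J+j₁−j₂=1  J−j₁+j₂=2  j₁+j₂+J+1=7
(j₁±m₁, j₂±m₂, J±M) = (3,1,1,4,1,2)
P² = 96/35
sum k=0..1:
  [0] +1/6 = 1/6
  [1] −1/4 = -1/4
S = -1/12
C² = P²·S² = 2/105 ; C = -0.138013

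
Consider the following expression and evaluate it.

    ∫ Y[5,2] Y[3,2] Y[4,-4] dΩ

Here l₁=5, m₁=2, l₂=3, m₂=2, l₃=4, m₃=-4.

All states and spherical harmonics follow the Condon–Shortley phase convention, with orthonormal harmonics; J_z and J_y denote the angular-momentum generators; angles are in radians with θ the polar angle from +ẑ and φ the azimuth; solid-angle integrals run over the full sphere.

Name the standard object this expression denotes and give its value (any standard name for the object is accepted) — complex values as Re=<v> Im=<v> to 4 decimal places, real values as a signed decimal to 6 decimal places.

Gaunt coefficient, -0.109480

This is a Gaunt coefficient — the integral of a triple product of spherical harmonics over the sphere.
Rules hold: Σm=0, L=12 even, 2≤4≤8.
N = 11·7·9 = 693
Δ = 4!·6!·2!/13! = 1/180180
Racah Σ t=1..3: t=1:−1/576 t=2:+1/144 t=3:−1/576 = 1/288
⇒ 3j(5 3 4; 0 0 0)² = 20/1001, sgn +1
Racah Σ t=3..3: t=3:−1/8640 = -1/8640
⇒ 3j(5 3 4; 2 2 -4)² = 14/1287, sgn -1
4πI² = N·(3j₀)²·(3jₘ)² = 280/1859
I = -1·√(0.150619/4π) = -0.10947990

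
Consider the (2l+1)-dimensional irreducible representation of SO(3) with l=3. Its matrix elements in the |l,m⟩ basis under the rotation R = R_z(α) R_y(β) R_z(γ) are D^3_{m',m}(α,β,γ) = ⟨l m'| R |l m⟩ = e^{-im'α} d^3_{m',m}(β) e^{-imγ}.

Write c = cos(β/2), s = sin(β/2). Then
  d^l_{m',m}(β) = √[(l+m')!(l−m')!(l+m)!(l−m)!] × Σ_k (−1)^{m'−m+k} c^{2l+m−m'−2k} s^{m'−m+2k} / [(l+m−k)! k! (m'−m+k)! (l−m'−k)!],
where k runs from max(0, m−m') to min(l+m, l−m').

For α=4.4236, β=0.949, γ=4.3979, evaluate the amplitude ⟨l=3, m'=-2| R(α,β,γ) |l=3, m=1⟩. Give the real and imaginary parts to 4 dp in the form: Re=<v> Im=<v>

Split into d^3_{-2,1}(β=0.9490) × two z-phases.
c=cos(0.949000/2)=0.889521, s=sin(0.949000/2)=0.456894; N=√[1·120·24·2]=75.894664
The bounds max(0,m−m')=3 and min(l+m,l−m')=4 give 2 terms
  k=3: (−1)^0·75.8947/(12)·0.8895^3·0.4569^3 = +0.424565
  k=4: (−1)^1·75.8947/(24)·0.8895^1·0.4569^5 = -0.056006
d^3_{-2,1}(0.9490) = +0.424565 -0.056006 = +0.368560
Phases: e^{-i·(-2)·4.4236}=-0.837788+0.545996i, e^{-i·(1)·4.3979}=-0.309331+0.950955i ⇒ D=-0.095849-0.355878i

Re=-0.0958 Im=-0.3559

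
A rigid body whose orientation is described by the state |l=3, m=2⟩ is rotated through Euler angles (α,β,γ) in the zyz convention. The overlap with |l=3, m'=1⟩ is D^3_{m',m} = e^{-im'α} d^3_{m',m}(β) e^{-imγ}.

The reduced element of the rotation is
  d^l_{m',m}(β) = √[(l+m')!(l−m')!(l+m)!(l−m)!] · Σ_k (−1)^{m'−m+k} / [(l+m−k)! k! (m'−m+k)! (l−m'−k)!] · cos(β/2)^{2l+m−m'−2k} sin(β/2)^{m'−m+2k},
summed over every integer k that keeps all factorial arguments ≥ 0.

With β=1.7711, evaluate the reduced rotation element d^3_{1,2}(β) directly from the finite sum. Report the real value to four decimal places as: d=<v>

d=-0.4955

d^3_{1,2}(β=1.7711) via the finite sum:
c=cos(1.771100/2)=0.632864, s=sin(1.771100/2)=0.774263; N=√[24·2·120·1]=75.894664
k: max(0,(2)−(1))=1 … min(3+(2),3−(1))=2
  k=1: (−1)^0·75.8947/(24)·0.6329^5·0.7743^1 = +0.248565
  k=2: (−1)^1·75.8947/(12)·0.6329^3·0.7743^3 = -0.744092
d^3_{1,2}(1.7711) = +0.248565 -0.744092 = -0.495527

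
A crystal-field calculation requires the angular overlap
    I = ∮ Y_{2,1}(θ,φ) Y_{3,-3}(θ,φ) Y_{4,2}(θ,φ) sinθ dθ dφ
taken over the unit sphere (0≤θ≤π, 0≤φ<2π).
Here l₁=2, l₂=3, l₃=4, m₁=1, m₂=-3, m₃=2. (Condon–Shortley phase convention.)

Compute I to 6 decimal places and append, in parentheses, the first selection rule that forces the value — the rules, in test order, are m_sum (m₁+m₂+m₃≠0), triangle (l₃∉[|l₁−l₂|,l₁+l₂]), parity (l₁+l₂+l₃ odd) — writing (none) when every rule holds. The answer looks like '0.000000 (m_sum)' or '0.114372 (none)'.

0.000000 (parity)

Σlᵢ=9 odd — θ-integrand is odd under cosθ→−cosθ; I=0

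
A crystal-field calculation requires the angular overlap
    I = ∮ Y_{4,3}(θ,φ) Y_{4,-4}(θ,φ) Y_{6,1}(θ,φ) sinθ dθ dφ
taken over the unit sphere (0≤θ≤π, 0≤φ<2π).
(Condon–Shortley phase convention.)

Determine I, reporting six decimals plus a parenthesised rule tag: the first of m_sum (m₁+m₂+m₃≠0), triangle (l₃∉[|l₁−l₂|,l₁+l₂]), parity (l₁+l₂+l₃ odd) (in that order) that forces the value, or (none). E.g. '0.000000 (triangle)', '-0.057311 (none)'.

0.065188 (none)

Checks pass: Σm=0; 14 even; l₃=6∈[0,8].
(2·4+1)(2·4+1)(2·6+1) = 1053
Δ: 2! 6! 6! / 15! → 1/1261260
sum: t=0:+1/4608 t=1:−1/1296 t=2:+1/4608 = -7/20736
3j²(4 4 6; 0 0 0) = Δ·Π!·Σ² = 20/1287  (sign -1)
sum: t=0:+1/172800 = 1/172800
3j²(4 4 6; 3 -4 1) = Δ·Π!·Σ² = 7/2145  (sign -1)
combine: 4πI² = 1053·20/1287·7/2145 = 84/1573
take √, sign +1: I = 0.06518840
No selection rule forces the value: the integral is nonzero (none).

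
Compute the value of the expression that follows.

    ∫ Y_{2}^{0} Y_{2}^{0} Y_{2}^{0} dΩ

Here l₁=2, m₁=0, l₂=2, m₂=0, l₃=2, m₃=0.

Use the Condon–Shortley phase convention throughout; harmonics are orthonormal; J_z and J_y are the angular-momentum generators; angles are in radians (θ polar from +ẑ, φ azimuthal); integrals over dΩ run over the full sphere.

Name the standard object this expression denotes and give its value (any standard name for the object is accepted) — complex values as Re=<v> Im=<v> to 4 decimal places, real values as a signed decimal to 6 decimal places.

Gaunt coefficient, +0.180224

This is a Gaunt coefficient — the integral of a triple product of spherical harmonics over the sphere.
Checks pass: Σm=0; 6 even; l₃=2∈[0,4].
(2·2+1)(2·2+1)(2·2+1) = 125
Δ: 2! 2! 2! / 7! → 1/630
sum: t=0:+1/8 t=1:−1/1 t=2:+1/8 = -3/4
3j²(2 2 2; 0 0 0) = Δ·Π!·Σ² = 2/35  (sign -1)
(m-triple is (0,0,0) — same symbol as above.)
combine: 4πI² = 125·2/35·2/35 = 20/49
take √, sign +1: I = 0.18022375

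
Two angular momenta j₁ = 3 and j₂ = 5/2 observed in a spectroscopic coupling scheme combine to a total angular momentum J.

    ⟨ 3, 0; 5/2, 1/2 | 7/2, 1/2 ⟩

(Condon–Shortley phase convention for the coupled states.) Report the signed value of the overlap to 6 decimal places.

−√(4/21) = -0.436436

j₁+j₂−J=2  J+j₁−j₂=4  J−j₁+j₂=3  j₁+j₂+J+1=10
(j₁±m₁, j₂±m₂, J±M) = (3,3,3,2,4,3)
P² = 6912/175
sum k=0..2:
  [0] +1/72 = 1/72
  [1] −1/8 = -1/8
  [2] +1/24 = 1/24
S = -5/72
C² = P²·S² = 4/21 ; C = -0.436436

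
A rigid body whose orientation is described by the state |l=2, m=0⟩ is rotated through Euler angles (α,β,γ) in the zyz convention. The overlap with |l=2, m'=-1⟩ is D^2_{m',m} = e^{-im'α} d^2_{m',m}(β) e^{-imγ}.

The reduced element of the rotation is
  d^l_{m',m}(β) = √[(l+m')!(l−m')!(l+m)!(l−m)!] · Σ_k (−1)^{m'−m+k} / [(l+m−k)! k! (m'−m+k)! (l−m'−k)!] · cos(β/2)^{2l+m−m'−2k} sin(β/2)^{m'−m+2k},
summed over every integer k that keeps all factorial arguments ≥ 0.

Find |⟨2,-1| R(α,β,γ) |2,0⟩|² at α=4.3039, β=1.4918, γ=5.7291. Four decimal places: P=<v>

P=0.0093

Split into d^2_{-1,0}(β=1.4918) × two z-phases.
c=cos(1.491800/2)=0.734477, s=sin(1.491800/2)=0.678633; N=√[1·6·2·2]=4.898979
The bounds max(0,m−m')=1 and min(l+m,l−m')=2 give 2 terms
  k=1: (−1)^0·4.8990/(2)·0.7345^3·0.6786^1 = +0.658637
  k=2: (−1)^1·4.8990/(2)·0.7345^1·0.6786^3 = -0.562289
d^2_{-1,0}(1.4918) = +0.658637 -0.562289 = +0.096348
|D^2_{-1,0}|² = |d^2_{-1,0}(β)|² = (+0.096348)² = 0.009283 (the z-rotation phases have unit modulus)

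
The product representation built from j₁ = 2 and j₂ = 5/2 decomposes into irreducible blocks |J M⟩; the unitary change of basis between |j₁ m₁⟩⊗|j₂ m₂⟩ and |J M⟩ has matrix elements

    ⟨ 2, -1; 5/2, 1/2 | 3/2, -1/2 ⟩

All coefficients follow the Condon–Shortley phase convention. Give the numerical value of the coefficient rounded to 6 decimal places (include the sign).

+0.487950  (= +√(5/21))

√[4·3!1!2!/7! · 1!3!3!2!1!2!] = √(48/35)
  +(−1)^2/∏(2,1,1,1,0,1)! = 1/2  (running 1/2)
  +(−1)^3/∏(3,0,0,0,1,2)! = -1/12  (running 5/12)
⟨..|..⟩ = √(48/35)·(5/12) = +0.487950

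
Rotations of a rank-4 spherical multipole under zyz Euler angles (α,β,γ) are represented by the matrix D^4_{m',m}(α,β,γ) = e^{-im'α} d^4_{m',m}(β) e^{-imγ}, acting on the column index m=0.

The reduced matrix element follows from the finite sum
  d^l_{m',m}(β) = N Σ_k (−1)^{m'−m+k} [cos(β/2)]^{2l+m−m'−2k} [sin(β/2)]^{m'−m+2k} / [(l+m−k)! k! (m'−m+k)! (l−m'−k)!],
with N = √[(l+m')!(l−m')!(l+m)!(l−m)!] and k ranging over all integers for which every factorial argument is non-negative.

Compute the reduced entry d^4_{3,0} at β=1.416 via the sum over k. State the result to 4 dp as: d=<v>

d=-0.2200

d^4_{3,0}(β=1.4160) via the finite sum:
c=cos(1.416000/2)=0.759664, s=sin(1.416000/2)=0.650316; N=√[5040·1·24·24]=1703.830978
Admissible k: 0..1 (factorial args all ≥0)
  k=0: (−1)^3·1703.8310/(144)·0.7597^5·0.6503^3 = -0.823274
  k=1: (−1)^4·1703.8310/(144)·0.7597^3·0.6503^5 = +0.603323
d^4_{3,0}(1.4160) = -0.823274 +0.603323 = -0.219951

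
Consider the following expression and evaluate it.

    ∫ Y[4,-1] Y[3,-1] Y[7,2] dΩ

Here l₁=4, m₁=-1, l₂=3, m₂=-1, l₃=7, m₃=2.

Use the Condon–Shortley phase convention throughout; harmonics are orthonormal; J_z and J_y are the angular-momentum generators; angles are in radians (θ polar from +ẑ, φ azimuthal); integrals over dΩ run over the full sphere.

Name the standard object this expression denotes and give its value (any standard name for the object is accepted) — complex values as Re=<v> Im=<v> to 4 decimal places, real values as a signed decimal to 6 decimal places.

Gaunt coefficient, +0.239176

This is a Gaunt coefficient — the integral of a triple product of spherical harmonics over the sphere.
Checks pass: Σm=0; 14 even; l₃=7∈[1,7].
(2·4+1)(2·3+1)(2·7+1) = 945
Δ: 0! 8! 6! / 15! → 1/45045
sum: t=0:+1/20736 = 1/20736
3j²(4 3 7; 0 0 0) = Δ·Π!·Σ² = 35/1287  (sign -1)
sum: t=0:+1/34560 = 1/34560
3j²(4 3 7; -1 -1 2) = Δ·Π!·Σ² = 4/143  (sign -1)
combine: 4πI² = 945·35/1287·4/143 = 14700/20449
take √, sign +1: I = 0.23917605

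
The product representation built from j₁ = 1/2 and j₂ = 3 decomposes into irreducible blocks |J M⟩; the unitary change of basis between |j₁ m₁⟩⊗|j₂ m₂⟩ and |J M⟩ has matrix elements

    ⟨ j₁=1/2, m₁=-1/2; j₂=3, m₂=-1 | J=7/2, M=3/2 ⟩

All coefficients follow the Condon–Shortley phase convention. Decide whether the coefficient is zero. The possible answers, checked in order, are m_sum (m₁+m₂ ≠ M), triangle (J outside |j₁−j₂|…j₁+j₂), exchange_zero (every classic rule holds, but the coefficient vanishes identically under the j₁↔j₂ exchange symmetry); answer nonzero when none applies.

m-sum: m₁+m₂ = -1/2+(-1) = -3/2, M = 3/2  ✗ ⇒ coefficient is 0

m_sum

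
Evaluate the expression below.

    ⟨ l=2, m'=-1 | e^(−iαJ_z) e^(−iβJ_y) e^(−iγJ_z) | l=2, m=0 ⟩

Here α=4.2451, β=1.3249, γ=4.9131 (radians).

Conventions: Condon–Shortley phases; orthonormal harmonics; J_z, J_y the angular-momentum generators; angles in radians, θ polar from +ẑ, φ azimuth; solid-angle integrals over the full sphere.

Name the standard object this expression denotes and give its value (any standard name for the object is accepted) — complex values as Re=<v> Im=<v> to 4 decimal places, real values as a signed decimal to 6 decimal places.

This is a Wigner D-matrix element — the rotation-matrix element ⟨l m'| R(α,β,γ) |l m⟩ in the angular-momentum basis.
D^2_{-1,0}(4.2451,1.3249,4.9131) = e^{-i·-1·4.2451}·d^2_{-1,0}(1.3249)·e^{-i·0·4.9131}. Compute d first:
Half-angle: c=0.788488, s=0.615050. N=√(1·6·2·2)=4.898979
The bounds max(0,m−m')=1 and min(l+m,l−m')=2 give 2 terms
  k=1: (−1)^0·4.8990/(2)·0.7885^3·0.6151^1 = +0.738535
  k=2: (−1)^1·4.8990/(2)·0.7885^1·0.6151^3 = -0.449369
d^2_{-1,0}(1.3249) = +0.738535 -0.449369 = +0.289166
Attach z-rotation phases: D = e^{-i(-1)(4.2451)}·(+0.289166)·e^{-i(0)(4.9131)} = -0.130260-0.258166i

Wigner D-matrix element, Re=-0.1303 Im=-0.2582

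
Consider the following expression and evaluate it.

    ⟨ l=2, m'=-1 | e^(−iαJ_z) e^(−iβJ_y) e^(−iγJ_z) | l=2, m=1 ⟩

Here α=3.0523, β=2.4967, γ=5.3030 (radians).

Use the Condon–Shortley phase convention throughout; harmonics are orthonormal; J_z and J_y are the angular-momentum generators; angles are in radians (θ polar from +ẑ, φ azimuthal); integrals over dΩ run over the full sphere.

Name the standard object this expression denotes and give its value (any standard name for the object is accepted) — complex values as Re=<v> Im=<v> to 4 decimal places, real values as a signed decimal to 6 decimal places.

Wigner D-matrix element, Re=0.3384 Im=0.4186

This is a Wigner D-matrix element — the rotation-matrix element ⟨l m'| R(α,β,γ) |l m⟩ in the angular-momentum basis.
D^2_{-1,1}(3.0523,2.4967,5.3030) = e^{-i·-1·3.0523}·d^2_{-1,1}(2.4967)·e^{-i·1·5.3030}. Compute d first:
Half-angle: c=0.316888, s=0.948463. N=√(1·6·6·1)=6.000000
The bounds max(0,m−m')=2 and min(l+m,l−m')=3 give 2 terms
  k=2: (−1)^0·6.0000/(2)·0.3169^2·0.9485^2 = +0.271002
  k=3: (−1)^1·6.0000/(6)·0.3169^0·0.9485^4 = -0.809248
d^2_{-1,1}(2.4967) = +0.271002 -0.809248 = -0.538246
D = (-0.996016+0.089174i)·(-0.538246)·(+0.556869+0.830601i) = +0.338405+0.418558i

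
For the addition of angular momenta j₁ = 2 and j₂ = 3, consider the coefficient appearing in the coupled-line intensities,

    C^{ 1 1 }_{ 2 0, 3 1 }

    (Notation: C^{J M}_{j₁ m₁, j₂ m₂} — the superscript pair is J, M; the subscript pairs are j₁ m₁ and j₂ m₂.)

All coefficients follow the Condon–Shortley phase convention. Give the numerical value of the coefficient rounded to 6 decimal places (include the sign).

+0.414039  (= +√(6/35))

triangle: 4!·0!·2!/7! = 48/5040
(j±m)!: 2!·2!·4!·2!·2!·0! = 384
prefactor² = (2J+1)·Δ·N² = 384/35
  k=2: +1/(2!·2!·0!·2!·0!·0!) = 1/8
Σ = 1/8  ⇒  CG² = 384/35·(1/8)² = 6/35
CG = +√(6/35) = +0.414039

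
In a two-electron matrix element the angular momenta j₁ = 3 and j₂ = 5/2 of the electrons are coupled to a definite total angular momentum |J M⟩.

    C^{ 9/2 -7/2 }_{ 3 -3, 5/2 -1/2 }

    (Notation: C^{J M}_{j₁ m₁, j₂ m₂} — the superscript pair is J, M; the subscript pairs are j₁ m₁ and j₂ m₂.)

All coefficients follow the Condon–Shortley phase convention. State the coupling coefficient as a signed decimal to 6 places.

−√(16/33) = -0.696311

triangle: 1!*5!*4!/11! = 2880/39916800
(j±m)!: 0!*6!*2!*3!*1!*8! = 348364800
prefactor² = (2J+1)*Δ*N² = 2764800/11
  k=1: −1/(1!*0!*5!*1!*0!*3!) = -1/720
Σ = -1/720  ⇒  CG² = 2764800/11*(-1/720)² = 16/33
CG = −√(16/33) = -0.696311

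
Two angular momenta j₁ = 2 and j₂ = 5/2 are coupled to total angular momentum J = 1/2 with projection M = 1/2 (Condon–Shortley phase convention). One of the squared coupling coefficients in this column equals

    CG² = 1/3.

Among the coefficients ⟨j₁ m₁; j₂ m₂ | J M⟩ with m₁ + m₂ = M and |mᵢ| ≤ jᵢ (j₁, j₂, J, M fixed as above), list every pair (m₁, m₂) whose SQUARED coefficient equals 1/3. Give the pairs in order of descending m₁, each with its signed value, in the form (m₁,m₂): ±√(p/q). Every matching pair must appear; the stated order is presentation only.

(-2,5/2): +√(1/3)

Admissible pairs with m₁+m₂ = M = 1/2: (-2,5/2), (-1,3/2), (0,1/2), (1,-1/2), (2,-3/2)
  (m₁,m₂)=(2,-3/2): CG² = 1/15, CG = +√(1/15)
  (m₁,m₂)=(1,-1/2): CG² = 2/15, CG = −√(2/15)
  (m₁,m₂)=(0,1/2): CG² = 1/5, CG = +√(1/5)
  (m₁,m₂)=(-1,3/2): CG² = 4/15, CG = −√(4/15)
  (m₁,m₂)=(-2,5/2): CG² = 1/3, CG = +√(1/3)   ← matches the target
Pairs with CG² = 1/3: (-2,5/2): +√(1/3)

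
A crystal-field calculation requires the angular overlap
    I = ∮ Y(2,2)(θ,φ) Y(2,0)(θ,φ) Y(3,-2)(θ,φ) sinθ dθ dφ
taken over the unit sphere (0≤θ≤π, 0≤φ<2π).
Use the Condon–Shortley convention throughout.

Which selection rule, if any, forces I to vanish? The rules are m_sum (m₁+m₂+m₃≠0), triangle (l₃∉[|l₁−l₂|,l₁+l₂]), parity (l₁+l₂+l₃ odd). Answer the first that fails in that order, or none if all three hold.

parity

azimuthal sum: 2 + 0 − 2 = 0  ✓
0 ≤ 3 ≤ 4 (triangle on l)  ✓
L = 2 + 2 + 3 = 7 (odd)  ✗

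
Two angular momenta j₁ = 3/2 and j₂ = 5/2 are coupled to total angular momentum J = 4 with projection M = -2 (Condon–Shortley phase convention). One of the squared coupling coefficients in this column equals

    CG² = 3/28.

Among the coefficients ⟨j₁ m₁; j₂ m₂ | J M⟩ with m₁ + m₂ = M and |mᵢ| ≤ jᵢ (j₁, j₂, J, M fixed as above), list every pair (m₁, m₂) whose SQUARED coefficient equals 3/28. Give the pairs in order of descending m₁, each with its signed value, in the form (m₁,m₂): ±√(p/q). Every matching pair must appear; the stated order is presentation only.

Admissible pairs with m₁+m₂ = M = -2: (-3/2,-1/2), (-1/2,-3/2), (1/2,-5/2)
  (m₁,m₂)=(1/2,-5/2): CG² = 3/28, CG = +√(3/28)   ← matches the target
  (m₁,m₂)=(-1/2,-3/2): CG² = 15/28, CG = +√(15/28)
  (m₁,m₂)=(-3/2,-1/2): CG² = 5/14, CG = +√(5/14)
Pairs with CG² = 3/28: (1/2,-5/2): +√(3/28)

(1/2,-5/2): +√(3/28)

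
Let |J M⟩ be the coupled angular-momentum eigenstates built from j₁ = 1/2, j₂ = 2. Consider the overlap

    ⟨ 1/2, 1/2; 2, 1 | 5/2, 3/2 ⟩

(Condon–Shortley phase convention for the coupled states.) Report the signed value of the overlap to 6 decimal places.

+0.894427  (= +√(4/5))

√[6·0!1!4!/6! · 1!0!3!1!4!1!] = √(144/5)
  +(−1)^0/∏(0,0,0,3,1,1)! = 1/6  (running 1/6)
⟨..|..⟩ = √(144/5)·(1/6) = +0.894427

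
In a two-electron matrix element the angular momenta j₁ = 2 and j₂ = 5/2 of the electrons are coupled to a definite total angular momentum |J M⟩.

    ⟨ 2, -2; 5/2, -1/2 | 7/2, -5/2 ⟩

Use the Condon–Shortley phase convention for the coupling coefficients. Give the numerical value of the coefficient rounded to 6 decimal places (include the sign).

√[8·1!3!4!/9! · 0!4!2!3!1!6!] = √(4608/7)
  +(−1)^1/∏(1,0,3,1,0,3)! = -1/36  (running -1/36)
⟨..|..⟩ = √(4608/7)·(-1/36) = -0.712697

−√(32/63) ≈ -0.712697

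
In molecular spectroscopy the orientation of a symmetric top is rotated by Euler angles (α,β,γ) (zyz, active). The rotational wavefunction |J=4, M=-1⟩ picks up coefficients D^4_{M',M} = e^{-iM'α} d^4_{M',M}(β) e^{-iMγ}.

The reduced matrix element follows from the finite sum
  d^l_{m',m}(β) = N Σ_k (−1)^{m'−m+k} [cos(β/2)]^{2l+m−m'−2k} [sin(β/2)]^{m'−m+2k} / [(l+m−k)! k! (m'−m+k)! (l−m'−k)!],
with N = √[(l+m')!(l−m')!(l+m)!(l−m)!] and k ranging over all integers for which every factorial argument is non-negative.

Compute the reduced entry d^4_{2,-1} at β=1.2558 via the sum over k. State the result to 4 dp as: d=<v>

d^4_{2,-1}(β=1.2558) via the finite sum:
With c≡cos(β/2)=0.809263 and s≡sin(β/2)=0.587447, N=[720·2·6·120]^{1/2}=1018.233765
k: max(0,(-1)−(2))=0 … min(4+(-1),4−(2))=2
  k=0: (−1)^3·1018.2338/(72)·0.8093^5·0.5874^3 = -0.995104
  k=1: (−1)^4·1018.2338/(48)·0.8093^3·0.5874^5 = +0.786533
  k=2: (−1)^5·1018.2338/(240)·0.8093^1·0.5874^7 = -0.082890
d^4_{2,-1}(1.2558) = -0.995104 +0.786533 -0.082890 = -0.291461

d=-0.2915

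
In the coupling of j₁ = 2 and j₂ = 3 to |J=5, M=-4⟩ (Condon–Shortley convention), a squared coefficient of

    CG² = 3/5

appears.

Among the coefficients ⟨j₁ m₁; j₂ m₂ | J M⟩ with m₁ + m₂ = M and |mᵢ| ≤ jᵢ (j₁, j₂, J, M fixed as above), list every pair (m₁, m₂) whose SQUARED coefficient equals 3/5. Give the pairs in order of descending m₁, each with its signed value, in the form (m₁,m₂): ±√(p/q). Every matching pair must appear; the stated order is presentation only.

(-2,-2): +√(3/5)

Admissible pairs with m₁+m₂ = M = -4: (-2,-2), (-1,-3)
  (m₁,m₂)=(-1,-3): CG² = 2/5, CG = +√(2/5)
  (m₁,m₂)=(-2,-2): CG² = 3/5, CG = +√(3/5)   ← matches the target
Pairs with CG² = 3/5: (-2,-2): +√(3/5)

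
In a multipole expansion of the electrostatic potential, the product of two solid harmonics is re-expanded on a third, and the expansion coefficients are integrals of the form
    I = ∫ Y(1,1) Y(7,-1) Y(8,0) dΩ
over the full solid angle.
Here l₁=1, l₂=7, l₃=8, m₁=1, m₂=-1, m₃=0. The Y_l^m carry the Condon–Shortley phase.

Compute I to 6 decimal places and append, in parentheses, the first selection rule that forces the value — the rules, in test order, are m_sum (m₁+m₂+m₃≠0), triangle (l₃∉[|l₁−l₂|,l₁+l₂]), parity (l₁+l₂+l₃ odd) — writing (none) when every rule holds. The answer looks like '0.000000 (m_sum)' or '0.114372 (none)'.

0.161907 (none)

Checks pass: Σm=0; 16 even; l₃=8∈[6,8].
(2·1+1)(2·7+1)(2·8+1) = 765
Δ: 0! 2! 14! / 17! → 1/2040
sum: t=0:+1/25401600 = 1/25401600
3j²(1 7 8; 0 0 0) = Δ·Π!·Σ² = 8/255  (sign +1)
sum: t=0:+1/58060800 = 1/58060800
3j²(1 7 8; 1 -1 0) = Δ·Π!·Σ² = 7/510  (sign +1)
combine: 4πI² = 765·8/255·7/510 = 28/85
take √, sign +1: I = 0.16190663
No selection rule forces the value: the integral is nonzero (none).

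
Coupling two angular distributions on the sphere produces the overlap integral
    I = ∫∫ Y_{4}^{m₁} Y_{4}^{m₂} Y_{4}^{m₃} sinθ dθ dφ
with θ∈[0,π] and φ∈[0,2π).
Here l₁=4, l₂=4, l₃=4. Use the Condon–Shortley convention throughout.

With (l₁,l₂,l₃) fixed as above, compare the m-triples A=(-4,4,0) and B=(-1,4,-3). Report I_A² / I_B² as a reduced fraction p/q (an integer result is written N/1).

2/5

Shared (l₁,l₂,l₃)=(4,4,4): N and (l;000)² cancel in I_A²/I_B².
A: Δ = 4!·4!·4!/13! = 1/450450; Racah Σ t=4..4: t=4:+1/13824 = 1/13824; ⇒ 3j(4 4 4; -4 4 0)² = 14/1287, sgn +1
B: Δ = 4!·4!·4!/13! = 1/450450; Racah Σ t=4..4: t=4:+1/3456 = 1/3456; ⇒ 3j(4 4 4; -1 4 -3)² = 35/1287, sgn -1
I_A²/I_B² = (14/1287)/(35/1287) = 2/5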